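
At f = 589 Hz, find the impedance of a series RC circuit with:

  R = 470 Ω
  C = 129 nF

Step 1 — Angular frequency: ω = 2π·f = 2π·589 = 3701 rad/s.
Step 2 — Component impedances:
  R: Z = R = 470 Ω
  C: Z = 1/(jωC) = -j/(ω·C) = 0 - j2095 Ω
Step 3 — Series combination: Z_total = R + C = 470 - j2095 Ω = 2147∠-77.4° Ω.

Z = 470 - j2095 Ω = 2147∠-77.4° Ω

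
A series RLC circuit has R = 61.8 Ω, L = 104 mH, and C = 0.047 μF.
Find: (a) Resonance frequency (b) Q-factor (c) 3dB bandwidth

Step 1 — Resonance: ω₀ = 1/√(LC) = 1/√(0.104·4.7e-08) = 1.43e+04 rad/s.
Step 2 — f₀ = ω₀/(2π) = 2276 Hz.
Step 3 — Series Q: Q = ω₀L/R = 1.43e+04·0.104/61.8 = 24.07.
Step 4 — Bandwidth: Δω = ω₀/Q = 594.2 rad/s; BW = Δω/(2π) = 94.57 Hz.

(a) f₀ = 2276 Hz  (b) Q = 24.07  (c) BW = 94.57 Hz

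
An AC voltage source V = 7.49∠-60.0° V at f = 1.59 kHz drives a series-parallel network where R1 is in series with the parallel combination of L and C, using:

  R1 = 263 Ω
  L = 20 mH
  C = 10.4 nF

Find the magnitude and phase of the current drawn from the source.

Step 1 — Angular frequency: ω = 2π·f = 2π·1590 = 9990 rad/s.
Step 2 — Component impedances:
  R1: Z = R = 263 Ω
  L: Z = jωL = j·9990·0.02 = 0 + j199.8 Ω
  C: Z = 1/(jωC) = -j/(ω·C) = 0 - j9625 Ω
Step 3 — Parallel branch: L || C = 1/(1/L + 1/C) = 0 + j204 Ω.
Step 4 — Series with R1: Z_total = R1 + (L || C) = 263 + j204 Ω = 332.9∠37.8° Ω.
Step 5 — Source phasor: V = 7.49∠-60.0° V = 3.745 - j6.487 V.
Step 6 — Ohm's law: I = V / Z_total = (3.745 - j6.487) / (263 + j204) = -0.003056 - j0.02229 A.
Step 7 — Convert to polar: |I| = 0.0225 A, ∠I = -97.8°.

I = 0.0225∠-97.8° A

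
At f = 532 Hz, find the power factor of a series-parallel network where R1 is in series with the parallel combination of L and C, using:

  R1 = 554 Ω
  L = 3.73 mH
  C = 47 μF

Step 1 — Angular frequency: ω = 2π·f = 2π·532 = 3343 rad/s.
Step 2 — Component impedances:
  R1: Z = R = 554 Ω
  L: Z = jωL = j·3343·0.00373 = 0 + j12.47 Ω
  C: Z = 1/(jωC) = -j/(ω·C) = 0 - j6.365 Ω
Step 3 — Parallel branch: L || C = 1/(1/L + 1/C) = 0 - j13 Ω.
Step 4 — Series with R1: Z_total = R1 + (L || C) = 554 - j13 Ω = 554.2∠-1.3° Ω.
Step 5 — Power factor: PF = cos(φ) = Re(Z)/|Z| = 554/554.15 = 0.9997.
Step 6 — Type: Im(Z) = -13 ⇒ leading (phase φ = -1.3°).

PF = 0.9997 (leading, φ = -1.3°)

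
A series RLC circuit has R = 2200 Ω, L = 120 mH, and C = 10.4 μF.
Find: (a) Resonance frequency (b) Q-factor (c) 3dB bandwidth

Step 1 — Resonance: ω₀ = 1/√(LC) = 1/√(0.12·1.04e-05) = 895.1 rad/s.
Step 2 — f₀ = ω₀/(2π) = 142.5 Hz.
Step 3 — Series Q: Q = ω₀L/R = 895.1·0.12/2200 = 0.04883.
Step 4 — Bandwidth: Δω = ω₀/Q = 1.833e+04 rad/s; BW = Δω/(2π) = 2918 Hz.

(a) f₀ = 142.5 Hz  (b) Q = 0.04883  (c) BW = 2918 Hz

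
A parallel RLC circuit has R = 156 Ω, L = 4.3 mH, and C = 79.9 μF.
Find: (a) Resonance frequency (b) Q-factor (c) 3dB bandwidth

Step 1 — Resonance: ω₀ = 1/√(LC) = 1/√(0.0043·7.99e-05) = 1706 rad/s.
Step 2 — f₀ = ω₀/(2π) = 271.5 Hz.
Step 3 — Parallel Q: Q = R/(ω₀L) = 156/(1706·0.0043) = 21.26.
Step 4 — Bandwidth: Δω = ω₀/Q = 80.23 rad/s; BW = Δω/(2π) = 12.77 Hz.

(a) f₀ = 271.5 Hz  (b) Q = 21.26  (c) BW = 12.77 Hz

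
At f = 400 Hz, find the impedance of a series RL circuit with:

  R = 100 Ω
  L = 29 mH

Step 1 — Angular frequency: ω = 2π·f = 2π·400 = 2513 rad/s.
Step 2 — Component impedances:
  R: Z = R = 100 Ω
  L: Z = jωL = j·2513·0.029 = 0 + j72.88 Ω
Step 3 — Series combination: Z_total = R + L = 100 + j72.88 Ω = 123.7∠36.1° Ω.

Z = 100 + j72.88 Ω = 123.7∠36.1° Ω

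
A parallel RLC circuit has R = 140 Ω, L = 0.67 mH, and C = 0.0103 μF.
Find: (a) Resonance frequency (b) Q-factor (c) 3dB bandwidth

Step 1 — Resonance: ω₀ = 1/√(LC) = 1/√(0.00067·1.03e-08) = 3.807e+05 rad/s.
Step 2 — f₀ = ω₀/(2π) = 6.058e+04 Hz.
Step 3 — Parallel Q: Q = R/(ω₀L) = 140/(3.807e+05·0.00067) = 0.5489.
Step 4 — Bandwidth: Δω = ω₀/Q = 6.935e+05 rad/s; BW = Δω/(2π) = 1.104e+05 Hz.

(a) f₀ = 6.058e+04 Hz  (b) Q = 0.5489  (c) BW = 1.104e+05 Hz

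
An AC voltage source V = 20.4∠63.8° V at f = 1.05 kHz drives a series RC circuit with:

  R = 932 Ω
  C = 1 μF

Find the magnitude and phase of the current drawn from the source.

Step 1 — Angular frequency: ω = 2π·f = 2π·1050 = 6597 rad/s.
Step 2 — Component impedances:
  R: Z = R = 932 Ω
  C: Z = 1/(jωC) = -j/(ω·C) = 0 - j151.6 Ω
Step 3 — Series combination: Z_total = R + C = 932 - j151.6 Ω = 944.2∠-9.2° Ω.
Step 4 — Source phasor: V = 20.4∠63.8° V = 9.007 + j18.3 V.
Step 5 — Ohm's law: I = V / Z_total = (9.007 + j18.3) / (932 - j151.6) = 0.006303 + j0.02066 A.
Step 6 — Convert to polar: |I| = 0.0216 A, ∠I = 73.0°.

I = 0.0216∠73.0° A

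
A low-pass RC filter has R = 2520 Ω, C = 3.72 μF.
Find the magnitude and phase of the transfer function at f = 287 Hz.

Step 1 — Angular frequency: ω = 2π·287 = 1803 rad/s.
Step 2 — Transfer function: H(jω) = 1/(1 + jωRC).
Step 3 — Denominator: 1 + jωRC = 1 + j·1803·2520·3.72e-06 = 1 + j16.9.
Step 4 — H = 0.003487 - j0.05895.
Step 5 — Magnitude: |H| = 0.05905 (-24.6 dB); phase: φ = -86.6°.

|H| = 0.05905 (-24.6 dB), φ = -86.6°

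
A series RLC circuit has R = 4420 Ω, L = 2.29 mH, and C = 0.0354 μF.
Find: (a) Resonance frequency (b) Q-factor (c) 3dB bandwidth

Step 1 — Resonance: ω₀ = 1/√(LC) = 1/√(0.00229·3.54e-08) = 1.111e+05 rad/s.
Step 2 — f₀ = ω₀/(2π) = 1.768e+04 Hz.
Step 3 — Series Q: Q = ω₀L/R = 1.111e+05·0.00229/4420 = 0.05754.
Step 4 — Bandwidth: Δω = ω₀/Q = 1.93e+06 rad/s; BW = Δω/(2π) = 3.072e+05 Hz.

(a) f₀ = 1.768e+04 Hz  (b) Q = 0.05754  (c) BW = 3.072e+05 Hz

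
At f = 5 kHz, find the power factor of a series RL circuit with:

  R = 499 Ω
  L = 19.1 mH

Step 1 — Angular frequency: ω = 2π·f = 2π·5000 = 3.142e+04 rad/s.
Step 2 — Component impedances:
  R: Z = R = 499 Ω
  L: Z = jωL = j·3.142e+04·0.0191 = 0 + j600 Ω
Step 3 — Series combination: Z_total = R + L = 499 + j600 Ω = 780.4∠50.3° Ω.
Step 4 — Power factor: PF = cos(φ) = Re(Z)/|Z| = 499/780.4 = 0.6394.
Step 5 — Type: Im(Z) = 600 ⇒ lagging (phase φ = 50.3°).

PF = 0.6394 (lagging, φ = 50.3°)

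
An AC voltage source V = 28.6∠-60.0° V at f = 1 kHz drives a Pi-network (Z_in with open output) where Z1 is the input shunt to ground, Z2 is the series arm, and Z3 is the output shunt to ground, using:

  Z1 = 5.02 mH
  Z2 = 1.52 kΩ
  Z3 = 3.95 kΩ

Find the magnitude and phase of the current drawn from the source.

Step 1 — Angular frequency: ω = 2π·f = 2π·1000 = 6283 rad/s.
Step 2 — Component impedances:
  Z1: Z = jωL = j·6283·0.00502 = 0 + j31.54 Ω
  Z2: Z = R = 1520 Ω
  Z3: Z = R = 3950 Ω
Step 3 — With open output, the series arm Z2 and the output shunt Z3 appear in series to ground: Z2 + Z3 = 5470 Ω.
Step 4 — Parallel with input shunt Z1: Z_in = Z1 || (Z2 + Z3) = 0.1819 + j31.54 Ω = 31.54∠89.7° Ω.
Step 5 — Source phasor: V = 28.6∠-60.0° V = 14.3 - j24.77 V.
Step 6 — Ohm's law: I = V / Z_total = (14.3 - j24.77) / (0.1819 + j31.54) = -0.7826 - j0.4579 A.
Step 7 — Convert to polar: |I| = 0.9068 A, ∠I = -149.7°.

I = 0.9068∠-149.7° A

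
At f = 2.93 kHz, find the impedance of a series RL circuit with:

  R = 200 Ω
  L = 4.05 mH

Step 1 — Angular frequency: ω = 2π·f = 2π·2930 = 1.841e+04 rad/s.
Step 2 — Component impedances:
  R: Z = R = 200 Ω
  L: Z = jωL = j·1.841e+04·0.00405 = 0 + j74.56 Ω
Step 3 — Series combination: Z_total = R + L = 200 + j74.56 Ω = 213.4∠20.4° Ω.

Z = 200 + j74.56 Ω = 213.4∠20.4° Ω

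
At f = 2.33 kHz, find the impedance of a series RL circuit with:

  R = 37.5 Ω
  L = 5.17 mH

Step 1 — Angular frequency: ω = 2π·f = 2π·2330 = 1.464e+04 rad/s.
Step 2 — Component impedances:
  R: Z = R = 37.5 Ω
  L: Z = jωL = j·1.464e+04·0.00517 = 0 + j75.69 Ω
Step 3 — Series combination: Z_total = R + L = 37.5 + j75.69 Ω = 84.47∠63.6° Ω.

Z = 37.5 + j75.69 Ω = 84.47∠63.6° Ω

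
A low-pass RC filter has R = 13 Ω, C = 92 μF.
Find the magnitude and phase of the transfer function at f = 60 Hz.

Step 1 — Angular frequency: ω = 2π·60 = 377 rad/s.
Step 2 — Transfer function: H(jω) = 1/(1 + jωRC).
Step 3 — Denominator: 1 + jωRC = 1 + j·377·13·9.2e-05 = 1 + j0.4509.
Step 4 — H = 0.8311 - j0.3747.
Step 5 — Magnitude: |H| = 0.9116 (-0.8 dB); phase: φ = -24.3°.

|H| = 0.9116 (-0.8 dB), φ = -24.3°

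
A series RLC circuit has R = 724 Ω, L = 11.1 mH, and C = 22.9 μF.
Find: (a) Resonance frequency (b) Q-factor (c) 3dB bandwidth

Step 1 — Resonance condition Im(Z)=0 gives ω₀ = 1/√(LC).
Step 2 — ω₀ = 1/√(0.0111·2.29e-05) = 1983 rad/s.
Step 3 — f₀ = ω₀/(2π) = 315.7 Hz.
Step 4 — Series Q: Q = ω₀L/R = 1983·0.0111/724 = 0.03041.
Step 5 — 3dB bandwidth: Δω = ω₀/Q = 6.523e+04 rad/s; BW = Δω/(2π) = 1.038e+04 Hz.

(a) f₀ = 315.7 Hz  (b) Q = 0.03041  (c) BW = 1.038e+04 Hz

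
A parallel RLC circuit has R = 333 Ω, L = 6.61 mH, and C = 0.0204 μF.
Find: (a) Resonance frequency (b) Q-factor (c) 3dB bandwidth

Step 1 — Resonance: ω₀ = 1/√(LC) = 1/√(0.00661·2.04e-08) = 8.612e+04 rad/s.
Step 2 — f₀ = ω₀/(2π) = 1.371e+04 Hz.
Step 3 — Parallel Q: Q = R/(ω₀L) = 333/(8.612e+04·0.00661) = 0.585.
Step 4 — Bandwidth: Δω = ω₀/Q = 1.472e+05 rad/s; BW = Δω/(2π) = 2.343e+04 Hz.

(a) f₀ = 1.371e+04 Hz  (b) Q = 0.585  (c) BW = 2.343e+04 Hz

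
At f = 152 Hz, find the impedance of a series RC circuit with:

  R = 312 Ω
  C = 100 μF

Step 1 — Angular frequency: ω = 2π·f = 2π·152 = 955 rad/s.
Step 2 — Component impedances:
  R: Z = R = 312 Ω
  C: Z = 1/(jωC) = -j/(ω·C) = 0 - j10.47 Ω
Step 3 — Series combination: Z_total = R + C = 312 - j10.47 Ω = 312.2∠-1.9° Ω.

Z = 312 - j10.47 Ω = 312.2∠-1.9° Ω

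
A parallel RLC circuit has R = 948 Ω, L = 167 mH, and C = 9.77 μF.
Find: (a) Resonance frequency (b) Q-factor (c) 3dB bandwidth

Step 1 — Resonance: ω₀ = 1/√(LC) = 1/√(0.167·9.77e-06) = 782.9 rad/s.
Step 2 — f₀ = ω₀/(2π) = 124.6 Hz.
Step 3 — Parallel Q: Q = R/(ω₀L) = 948/(782.9·0.167) = 7.251.
Step 4 — Bandwidth: Δω = ω₀/Q = 108 rad/s; BW = Δω/(2π) = 17.18 Hz.

(a) f₀ = 124.6 Hz  (b) Q = 7.251  (c) BW = 17.18 Hz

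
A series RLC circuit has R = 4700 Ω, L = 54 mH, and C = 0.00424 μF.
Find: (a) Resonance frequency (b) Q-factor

Step 1 — Resonance condition Im(Z)=0 gives ω₀ = 1/√(LC).
Step 2 — ω₀ = 1/√(0.054·4.24e-09) = 6.609e+04 rad/s.
Step 3 — f₀ = ω₀/(2π) = 1.052e+04 Hz.
Step 4 — Series Q: Q = ω₀L/R = 6.609e+04·0.054/4700 = 0.7593.

(a) f₀ = 1.052e+04 Hz  (b) Q = 0.7593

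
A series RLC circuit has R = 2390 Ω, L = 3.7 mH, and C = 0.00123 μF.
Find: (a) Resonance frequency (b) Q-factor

Step 1 — Resonance condition Im(Z)=0 gives ω₀ = 1/√(LC).
Step 2 — ω₀ = 1/√(0.0037·1.23e-09) = 4.688e+05 rad/s.
Step 3 — f₀ = ω₀/(2π) = 7.46e+04 Hz.
Step 4 — Series Q: Q = ω₀L/R = 4.688e+05·0.0037/2390 = 0.7257.

(a) f₀ = 7.46e+04 Hz  (b) Q = 0.7257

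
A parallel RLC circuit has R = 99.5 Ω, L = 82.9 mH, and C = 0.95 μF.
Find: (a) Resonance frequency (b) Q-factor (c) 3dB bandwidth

Step 1 — Resonance: ω₀ = 1/√(LC) = 1/√(0.0829·9.5e-07) = 3563 rad/s.
Step 2 — f₀ = ω₀/(2π) = 567.1 Hz.
Step 3 — Parallel Q: Q = R/(ω₀L) = 99.5/(3563·0.0829) = 0.3368.
Step 4 — Bandwidth: Δω = ω₀/Q = 1.058e+04 rad/s; BW = Δω/(2π) = 1684 Hz.

(a) f₀ = 567.1 Hz  (b) Q = 0.3368  (c) BW = 1684 Hz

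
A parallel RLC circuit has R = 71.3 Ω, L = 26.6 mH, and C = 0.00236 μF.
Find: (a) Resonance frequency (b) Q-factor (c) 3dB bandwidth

Step 1 — Resonance: ω₀ = 1/√(LC) = 1/√(0.0266·2.36e-09) = 1.262e+05 rad/s.
Step 2 — f₀ = ω₀/(2π) = 2.009e+04 Hz.
Step 3 — Parallel Q: Q = R/(ω₀L) = 71.3/(1.262e+05·0.0266) = 0.02124.
Step 4 — Bandwidth: Δω = ω₀/Q = 5.943e+06 rad/s; BW = Δω/(2π) = 9.458e+05 Hz.

(a) f₀ = 2.009e+04 Hz  (b) Q = 0.02124  (c) BW = 9.458e+05 Hz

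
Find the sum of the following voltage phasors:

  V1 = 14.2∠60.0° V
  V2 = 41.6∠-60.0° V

Step 1 — Convert each phasor to rectangular form:
  V1 = 14.2·(cos(60.0°) + j·sin(60.0°)) = 7.1 + j12.3 V
  V2 = 41.6·(cos(-60.0°) + j·sin(-60.0°)) = 20.8 - j36.03 V
Step 2 — Sum components: V_total = 27.9 - j23.73 V.
Step 3 — Convert to polar: |V_total| = 36.63 V, ∠V_total = -40.4°.

V_total = 36.63∠-40.4° V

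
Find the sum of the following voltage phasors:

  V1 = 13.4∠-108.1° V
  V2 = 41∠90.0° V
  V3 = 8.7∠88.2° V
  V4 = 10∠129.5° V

Step 1 — Convert each phasor to rectangular form:
  V1 = 13.4·(cos(-108.1°) + j·sin(-108.1°)) = -4.163 - j12.74 V
  V2 = 41·(cos(90.0°) + j·sin(90.0°)) = 0 + j41 V
  V3 = 8.7·(cos(88.2°) + j·sin(88.2°)) = 0.2733 + j8.696 V
  V4 = 10·(cos(129.5°) + j·sin(129.5°)) = -6.361 + j7.716 V
Step 2 — Sum components: V_total = -10.25 + j44.68 V.
Step 3 — Convert to polar: |V_total| = 45.84 V, ∠V_total = 102.9°.

V_total = 45.84∠102.9° V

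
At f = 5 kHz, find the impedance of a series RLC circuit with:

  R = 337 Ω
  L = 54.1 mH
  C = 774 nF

Step 1 — Angular frequency: ω = 2π·f = 2π·5000 = 3.142e+04 rad/s.
Step 2 — Component impedances:
  R: Z = R = 337 Ω
  L: Z = jωL = j·3.142e+04·0.0541 = 0 + j1700 Ω
  C: Z = 1/(jωC) = -j/(ω·C) = 0 - j41.13 Ω
Step 3 — Series combination: Z_total = R + L + C = 337 + j1658 Ω = 1692∠78.5° Ω.

Z = 337 + j1658 Ω = 1692∠78.5° Ω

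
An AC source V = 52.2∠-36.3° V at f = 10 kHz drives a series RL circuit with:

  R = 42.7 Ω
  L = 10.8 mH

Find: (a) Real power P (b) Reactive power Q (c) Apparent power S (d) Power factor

Step 1 — Angular frequency: ω = 2π·f = 2π·1e+04 = 6.283e+04 rad/s.
Step 2 — Component impedances:
  R: Z = R = 42.7 Ω
  L: Z = jωL = j·6.283e+04·0.0108 = 0 + j678.6 Ω
Step 3 — Series combination: Z_total = R + L = 42.7 + j678.6 Ω = 679.9∠86.4° Ω.
Step 4 — Source phasor: V = 52.2∠-36.3° V = 42.07 - j30.9 V.
Step 5 — Current: I = V / Z = -0.04148 - j0.06461 A = 0.07677∠-122.7° A.
Step 6 — Complex power: S = V·I* = 0.2517 + j4 VA.
Step 7 — Real power: P = Re(S) = 0.2517 W.
Step 8 — Reactive power: Q = Im(S) = 4 VAR.
Step 9 — Apparent power: |S| = 4.008 VA.
Step 10 — Power factor: PF = P/|S| = 0.0628 (lagging).

(a) P = 0.2517 W  (b) Q = 4 VAR  (c) S = 4.008 VA  (d) PF = 0.0628 (lagging)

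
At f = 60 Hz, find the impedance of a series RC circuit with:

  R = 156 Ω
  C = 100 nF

Step 1 — Angular frequency: ω = 2π·f = 2π·60 = 377 rad/s.
Step 2 — Component impedances:
  R: Z = R = 156 Ω
  C: Z = 1/(jωC) = -j/(ω·C) = 0 - j2.653e+04 Ω
Step 3 — Series combination: Z_total = R + C = 156 - j2.653e+04 Ω = 2.653e+04∠-89.7° Ω.

Z = 156 - j2.653e+04 Ω = 2.653e+04∠-89.7° Ω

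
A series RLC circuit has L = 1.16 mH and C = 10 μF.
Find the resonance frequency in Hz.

Step 1 — Resonance condition Im(Z)=0 gives ω₀ = 1/√(LC).
Step 2 — ω₀ = 1/√(0.00116·1e-05) = 9285 rad/s.
Step 3 — f₀ = ω₀/(2π) = 1478 Hz.

f₀ = 1478 Hz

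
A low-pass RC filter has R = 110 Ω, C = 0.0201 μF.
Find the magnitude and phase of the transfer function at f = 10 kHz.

Step 1 — Angular frequency: ω = 2π·1e+04 = 6.283e+04 rad/s.
Step 2 — Transfer function: H(jω) = 1/(1 + jωRC).
Step 3 — Denominator: 1 + jωRC = 1 + j·6.283e+04·110·2.01e-08 = 1 + j0.1389.
Step 4 — H = 0.9811 - j0.1363.
Step 5 — Magnitude: |H| = 0.9905 (-0.1 dB); phase: φ = -7.9°.

|H| = 0.9905 (-0.1 dB), φ = -7.9°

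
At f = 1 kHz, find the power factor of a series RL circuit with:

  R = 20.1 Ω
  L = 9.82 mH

Step 1 — Angular frequency: ω = 2π·f = 2π·1000 = 6283 rad/s.
Step 2 — Component impedances:
  R: Z = R = 20.1 Ω
  L: Z = jωL = j·6283·0.00982 = 0 + j61.7 Ω
Step 3 — Series combination: Z_total = R + L = 20.1 + j61.7 Ω = 64.89∠72.0° Ω.
Step 4 — Power factor: PF = cos(φ) = Re(Z)/|Z| = 20.1/64.892 = 0.3097.
Step 5 — Type: Im(Z) = 61.7 ⇒ lagging (phase φ = 72.0°).

PF = 0.3097 (lagging, φ = 72.0°)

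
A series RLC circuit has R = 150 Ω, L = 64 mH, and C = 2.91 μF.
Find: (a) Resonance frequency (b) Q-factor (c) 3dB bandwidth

Step 1 — Resonance condition Im(Z)=0 gives ω₀ = 1/√(LC).
Step 2 — ω₀ = 1/√(0.064·2.91e-06) = 2317 rad/s.
Step 3 — f₀ = ω₀/(2π) = 368.8 Hz.
Step 4 — Series Q: Q = ω₀L/R = 2317·0.064/150 = 0.9887.
Step 5 — 3dB bandwidth: Δω = ω₀/Q = 2344 rad/s; BW = Δω/(2π) = 373 Hz.

(a) f₀ = 368.8 Hz  (b) Q = 0.9887  (c) BW = 373 Hz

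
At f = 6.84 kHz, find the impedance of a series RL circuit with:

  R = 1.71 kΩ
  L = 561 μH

Step 1 — Angular frequency: ω = 2π·f = 2π·6840 = 4.298e+04 rad/s.
Step 2 — Component impedances:
  R: Z = R = 1710 Ω
  L: Z = jωL = j·4.298e+04·0.000561 = 0 + j24.11 Ω
Step 3 — Series combination: Z_total = R + L = 1710 + j24.11 Ω = 1710∠0.8° Ω.

Z = 1710 + j24.11 Ω = 1710∠0.8° Ω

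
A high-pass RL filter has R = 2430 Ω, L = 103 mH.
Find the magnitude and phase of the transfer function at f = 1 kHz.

Step 1 — Angular frequency: ω = 2π·1000 = 6283 rad/s.
Step 2 — Transfer function: H(jω) = jωL/(R + jωL).
Step 3 — Numerator jωL = j·647.2; denominator R + jωL = 2430 + j647.2.
Step 4 — H = 0.06623 + j0.2487.
Step 5 — Magnitude: |H| = 0.2574 (-11.8 dB); phase: φ = 75.1°.

|H| = 0.2574 (-11.8 dB), φ = 75.1°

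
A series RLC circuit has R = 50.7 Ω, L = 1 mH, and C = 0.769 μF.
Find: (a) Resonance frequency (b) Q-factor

Step 1 — Resonance condition Im(Z)=0 gives ω₀ = 1/√(LC).
Step 2 — ω₀ = 1/√(0.001·7.69e-07) = 3.606e+04 rad/s.
Step 3 — f₀ = ω₀/(2π) = 5739 Hz.
Step 4 — Series Q: Q = ω₀L/R = 3.606e+04·0.001/50.7 = 0.7113.

(a) f₀ = 5739 Hz  (b) Q = 0.7113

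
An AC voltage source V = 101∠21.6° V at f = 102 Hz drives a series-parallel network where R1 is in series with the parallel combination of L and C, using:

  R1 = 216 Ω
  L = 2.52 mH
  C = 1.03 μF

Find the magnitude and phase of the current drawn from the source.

Step 1 — Angular frequency: ω = 2π·f = 2π·102 = 640.9 rad/s.
Step 2 — Component impedances:
  R1: Z = R = 216 Ω
  L: Z = jωL = j·640.9·0.00252 = 0 + j1.615 Ω
  C: Z = 1/(jωC) = -j/(ω·C) = 0 - j1515 Ω
Step 3 — Parallel branch: L || C = 1/(1/L + 1/C) = 0 + j1.617 Ω.
Step 4 — Series with R1: Z_total = R1 + (L || C) = 216 + j1.617 Ω = 216∠0.4° Ω.
Step 5 — Source phasor: V = 101∠21.6° V = 93.91 + j37.18 V.
Step 6 — Ohm's law: I = V / Z_total = (93.91 + j37.18) / (216 + j1.617) = 0.436 + j0.1689 A.
Step 7 — Convert to polar: |I| = 0.4676 A, ∠I = 21.2°.

I = 0.4676∠21.2° A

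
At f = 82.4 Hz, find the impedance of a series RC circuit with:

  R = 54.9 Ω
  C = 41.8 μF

Step 1 — Angular frequency: ω = 2π·f = 2π·82.4 = 517.7 rad/s.
Step 2 — Component impedances:
  R: Z = R = 54.9 Ω
  C: Z = 1/(jωC) = -j/(ω·C) = 0 - j46.21 Ω
Step 3 — Series combination: Z_total = R + C = 54.9 - j46.21 Ω = 71.76∠-40.1° Ω.

Z = 54.9 - j46.21 Ω = 71.76∠-40.1° Ω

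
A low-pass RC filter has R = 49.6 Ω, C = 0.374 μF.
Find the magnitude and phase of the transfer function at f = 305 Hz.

Step 1 — Angular frequency: ω = 2π·305 = 1916 rad/s.
Step 2 — Transfer function: H(jω) = 1/(1 + jωRC).
Step 3 — Denominator: 1 + jωRC = 1 + j·1916·49.6·3.74e-07 = 1 + j0.03555.
Step 4 — H = 0.9987 - j0.0355.
Step 5 — Magnitude: |H| = 0.9994 (-0.0 dB); phase: φ = -2.0°.

|H| = 0.9994 (-0.0 dB), φ = -2.0°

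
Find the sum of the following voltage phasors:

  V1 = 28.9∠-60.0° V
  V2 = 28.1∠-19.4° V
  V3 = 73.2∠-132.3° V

Step 1 — Convert each phasor to rectangular form:
  V1 = 28.9·(cos(-60.0°) + j·sin(-60.0°)) = 14.45 - j25.03 V
  V2 = 28.1·(cos(-19.4°) + j·sin(-19.4°)) = 26.5 - j9.334 V
  V3 = 73.2·(cos(-132.3°) + j·sin(-132.3°)) = -49.26 - j54.14 V
Step 2 — Sum components: V_total = -8.31 - j88.5 V.
Step 3 — Convert to polar: |V_total| = 88.89 V, ∠V_total = -95.4°.

V_total = 88.89∠-95.4° V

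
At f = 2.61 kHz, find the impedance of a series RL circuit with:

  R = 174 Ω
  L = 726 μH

Step 1 — Angular frequency: ω = 2π·f = 2π·2610 = 1.64e+04 rad/s.
Step 2 — Component impedances:
  R: Z = R = 174 Ω
  L: Z = jωL = j·1.64e+04·0.000726 = 0 + j11.91 Ω
Step 3 — Series combination: Z_total = R + L = 174 + j11.91 Ω = 174.4∠3.9° Ω.

Z = 174 + j11.91 Ω = 174.4∠3.9° Ω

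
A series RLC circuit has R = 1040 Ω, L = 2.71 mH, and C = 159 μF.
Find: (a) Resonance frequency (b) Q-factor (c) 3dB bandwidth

Step 1 — Resonance: ω₀ = 1/√(LC) = 1/√(0.00271·0.000159) = 1523 rad/s.
Step 2 — f₀ = ω₀/(2π) = 242.5 Hz.
Step 3 — Series Q: Q = ω₀L/R = 1523·0.00271/1040 = 0.00397.
Step 4 — Bandwidth: Δω = ω₀/Q = 3.838e+05 rad/s; BW = Δω/(2π) = 6.108e+04 Hz.

(a) f₀ = 242.5 Hz  (b) Q = 0.00397  (c) BW = 6.108e+04 Hz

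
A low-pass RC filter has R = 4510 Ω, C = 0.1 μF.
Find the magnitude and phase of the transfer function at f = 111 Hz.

Step 1 — Angular frequency: ω = 2π·111 = 697.4 rad/s.
Step 2 — Transfer function: H(jω) = 1/(1 + jωRC).
Step 3 — Denominator: 1 + jωRC = 1 + j·697.4·4510·1e-07 = 1 + j0.3145.
Step 4 — H = 0.91 - j0.2862.
Step 5 — Magnitude: |H| = 0.9539 (-0.4 dB); phase: φ = -17.5°.

|H| = 0.9539 (-0.4 dB), φ = -17.5°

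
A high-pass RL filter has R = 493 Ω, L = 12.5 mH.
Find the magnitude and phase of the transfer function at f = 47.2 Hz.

Step 1 — Angular frequency: ω = 2π·47.2 = 296.6 rad/s.
Step 2 — Transfer function: H(jω) = jωL/(R + jωL).
Step 3 — Numerator jωL = j·3.707; denominator R + jωL = 493 + j3.707.
Step 4 — H = 5.654e-05 + j0.007519.
Step 5 — Magnitude: |H| = 0.007519 (-42.5 dB); phase: φ = 89.6°.

|H| = 0.007519 (-42.5 dB), φ = 89.6°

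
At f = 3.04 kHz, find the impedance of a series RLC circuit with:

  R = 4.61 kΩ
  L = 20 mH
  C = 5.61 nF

Step 1 — Angular frequency: ω = 2π·f = 2π·3040 = 1.91e+04 rad/s.
Step 2 — Component impedances:
  R: Z = R = 4610 Ω
  L: Z = jωL = j·1.91e+04·0.02 = 0 + j382 Ω
  C: Z = 1/(jωC) = -j/(ω·C) = 0 - j9332 Ω
Step 3 — Series combination: Z_total = R + L + C = 4610 - j8950 Ω = 1.007e+04∠-62.7° Ω.

Z = 4610 - j8950 Ω = 1.007e+04∠-62.7° Ω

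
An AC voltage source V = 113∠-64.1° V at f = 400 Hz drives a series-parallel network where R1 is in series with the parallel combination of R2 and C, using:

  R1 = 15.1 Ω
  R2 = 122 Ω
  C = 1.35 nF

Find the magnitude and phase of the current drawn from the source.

Step 1 — Angular frequency: ω = 2π·f = 2π·400 = 2513 rad/s.
Step 2 — Component impedances:
  R1: Z = R = 15.1 Ω
  R2: Z = R = 122 Ω
  C: Z = 1/(jωC) = -j/(ω·C) = 0 - j2.947e+05 Ω
Step 3 — Parallel branch: R2 || C = 1/(1/R2 + 1/C) = 122 - j0.0505 Ω.
Step 4 — Series with R1: Z_total = R1 + (R2 || C) = 137.1 - j0.0505 Ω = 137.1∠-0.0° Ω.
Step 5 — Source phasor: V = 113∠-64.1° V = 49.36 - j101.7 V.
Step 6 — Ohm's law: I = V / Z_total = (49.36 - j101.7) / (137.1 - j0.0505) = 0.3603 - j0.7413 A.
Step 7 — Convert to polar: |I| = 0.8242 A, ∠I = -64.1°.

I = 0.8242∠-64.1° A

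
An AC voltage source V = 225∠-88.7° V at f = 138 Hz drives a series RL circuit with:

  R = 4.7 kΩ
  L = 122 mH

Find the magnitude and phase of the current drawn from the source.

Step 1 — Angular frequency: ω = 2π·f = 2π·138 = 867.1 rad/s.
Step 2 — Component impedances:
  R: Z = R = 4700 Ω
  L: Z = jωL = j·867.1·0.122 = 0 + j105.8 Ω
Step 3 — Series combination: Z_total = R + L = 4700 + j105.8 Ω = 4701∠1.3° Ω.
Step 4 — Source phasor: V = 225∠-88.7° V = 5.105 - j224.9 V.
Step 5 — Ohm's law: I = V / Z_total = (5.105 - j224.9) / (4700 + j105.8) = 8.898e-06 - j0.04786 A.
Step 6 — Convert to polar: |I| = 0.04786 A, ∠I = -90.0°.

I = 0.04786∠-90.0° A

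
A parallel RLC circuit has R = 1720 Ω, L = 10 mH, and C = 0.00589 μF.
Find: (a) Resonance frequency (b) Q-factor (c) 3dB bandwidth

Step 1 — Resonance: ω₀ = 1/√(LC) = 1/√(0.01·5.89e-09) = 1.303e+05 rad/s.
Step 2 — f₀ = ω₀/(2π) = 2.074e+04 Hz.
Step 3 — Parallel Q: Q = R/(ω₀L) = 1720/(1.303e+05·0.01) = 1.32.
Step 4 — Bandwidth: Δω = ω₀/Q = 9.871e+04 rad/s; BW = Δω/(2π) = 1.571e+04 Hz.

(a) f₀ = 2.074e+04 Hz  (b) Q = 1.32  (c) BW = 1.571e+04 Hz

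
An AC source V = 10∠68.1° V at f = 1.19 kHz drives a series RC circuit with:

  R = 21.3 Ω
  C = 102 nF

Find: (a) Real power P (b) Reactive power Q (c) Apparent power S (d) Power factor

Step 1 — Angular frequency: ω = 2π·f = 2π·1190 = 7477 rad/s.
Step 2 — Component impedances:
  R: Z = R = 21.3 Ω
  C: Z = 1/(jωC) = -j/(ω·C) = 0 - j1311 Ω
Step 3 — Series combination: Z_total = R + C = 21.3 - j1311 Ω = 1311∠-89.1° Ω.
Step 4 — Source phasor: V = 10∠68.1° V = 3.73 + j9.278 V.
Step 5 — Current: I = V / Z = -0.007028 + j0.002959 A = 0.007626∠157.2° A.
Step 6 — Complex power: S = V·I* = 0.001239 - j0.07625 VA.
Step 7 — Real power: P = Re(S) = 0.001239 W.
Step 8 — Reactive power: Q = Im(S) = -0.07625 VAR.
Step 9 — Apparent power: |S| = 0.07626 VA.
Step 10 — Power factor: PF = P/|S| = 0.01624 (leading).

(a) P = 0.001239 W  (b) Q = -0.07625 VAR  (c) S = 0.07626 VA  (d) PF = 0.01624 (leading)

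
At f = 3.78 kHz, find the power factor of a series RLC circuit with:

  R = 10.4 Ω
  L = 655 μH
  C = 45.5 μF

Step 1 — Angular frequency: ω = 2π·f = 2π·3780 = 2.375e+04 rad/s.
Step 2 — Component impedances:
  R: Z = R = 10.4 Ω
  L: Z = jωL = j·2.375e+04·0.000655 = 0 + j15.56 Ω
  C: Z = 1/(jωC) = -j/(ω·C) = 0 - j0.9254 Ω
Step 3 — Series combination: Z_total = R + L + C = 10.4 + j14.63 Ω = 17.95∠54.6° Ω.
Step 4 — Power factor: PF = cos(φ) = Re(Z)/|Z| = 10.4/17.95 = 0.5794.
Step 5 — Type: Im(Z) = 14.63 ⇒ lagging (phase φ = 54.6°).

PF = 0.5794 (lagging, φ = 54.6°)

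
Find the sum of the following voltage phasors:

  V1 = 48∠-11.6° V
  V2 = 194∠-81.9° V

Step 1 — Convert each phasor to rectangular form:
  V1 = 48·(cos(-11.6°) + j·sin(-11.6°)) = 47.02 - j9.652 V
  V2 = 194·(cos(-81.9°) + j·sin(-81.9°)) = 27.33 - j192.1 V
Step 2 — Sum components: V_total = 74.35 - j201.7 V.
Step 3 — Convert to polar: |V_total| = 215 V, ∠V_total = -69.8°.

V_total = 215∠-69.8° V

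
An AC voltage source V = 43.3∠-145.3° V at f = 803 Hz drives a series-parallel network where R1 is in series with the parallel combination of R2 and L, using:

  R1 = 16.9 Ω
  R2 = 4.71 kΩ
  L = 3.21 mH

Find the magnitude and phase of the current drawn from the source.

Step 1 — Angular frequency: ω = 2π·f = 2π·803 = 5045 rad/s.
Step 2 — Component impedances:
  R1: Z = R = 16.9 Ω
  R2: Z = R = 4710 Ω
  L: Z = jωL = j·5045·0.00321 = 0 + j16.2 Ω
Step 3 — Parallel branch: R2 || L = 1/(1/R2 + 1/L) = 0.05569 + j16.2 Ω.
Step 4 — Series with R1: Z_total = R1 + (R2 || L) = 16.96 + j16.2 Ω = 23.45∠43.7° Ω.
Step 5 — Source phasor: V = 43.3∠-145.3° V = -35.6 - j24.65 V.
Step 6 — Ohm's law: I = V / Z_total = (-35.6 - j24.65) / (16.96 + j16.2) = -1.824 + j0.2885 A.
Step 7 — Convert to polar: |I| = 1.847 A, ∠I = 171.0°.

I = 1.847∠171.0° A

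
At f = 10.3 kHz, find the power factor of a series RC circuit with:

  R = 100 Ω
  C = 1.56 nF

Step 1 — Angular frequency: ω = 2π·f = 2π·1.03e+04 = 6.472e+04 rad/s.
Step 2 — Component impedances:
  R: Z = R = 100 Ω
  C: Z = 1/(jωC) = -j/(ω·C) = 0 - j9905 Ω
Step 3 — Series combination: Z_total = R + C = 100 - j9905 Ω = 9906∠-89.4° Ω.
Step 4 — Power factor: PF = cos(φ) = Re(Z)/|Z| = 100/9905.6 = 0.0101.
Step 5 — Type: Im(Z) = -9905 ⇒ leading (phase φ = -89.4°).

PF = 0.0101 (leading, φ = -89.4°)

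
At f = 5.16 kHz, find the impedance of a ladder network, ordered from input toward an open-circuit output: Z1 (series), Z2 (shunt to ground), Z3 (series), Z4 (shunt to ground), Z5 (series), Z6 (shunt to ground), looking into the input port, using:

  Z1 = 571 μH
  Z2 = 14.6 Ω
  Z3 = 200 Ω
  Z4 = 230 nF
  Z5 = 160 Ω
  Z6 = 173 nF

Step 1 — Angular frequency: ω = 2π·f = 2π·5160 = 3.242e+04 rad/s.
Step 2 — Component impedances:
  Z1: Z = jωL = j·3.242e+04·0.000571 = 0 + j18.51 Ω
  Z2: Z = R = 14.6 Ω
  Z3: Z = R = 200 Ω
  Z4: Z = 1/(jωC) = -j/(ω·C) = 0 - j134.1 Ω
  Z5: Z = R = 160 Ω
  Z6: Z = 1/(jωC) = -j/(ω·C) = 0 - j178.3 Ω
Step 3 — Ladder network (open output): work backward from the far end, alternating series and parallel combinations. Z_in = 13.81 + j18.22 Ω = 22.86∠52.8° Ω.

Z = 13.81 + j18.22 Ω = 22.86∠52.8° Ω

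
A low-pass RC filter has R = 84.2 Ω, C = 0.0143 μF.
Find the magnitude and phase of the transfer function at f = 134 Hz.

Step 1 — Angular frequency: ω = 2π·134 = 841.9 rad/s.
Step 2 — Transfer function: H(jω) = 1/(1 + jωRC).
Step 3 — Denominator: 1 + jωRC = 1 + j·841.9·84.2·1.43e-08 = 1 + j0.001014.
Step 4 — H = 1 - j0.001014.
Step 5 — Magnitude: |H| = 1 (-0.0 dB); phase: φ = -0.1°.

|H| = 1 (-0.0 dB), φ = -0.1°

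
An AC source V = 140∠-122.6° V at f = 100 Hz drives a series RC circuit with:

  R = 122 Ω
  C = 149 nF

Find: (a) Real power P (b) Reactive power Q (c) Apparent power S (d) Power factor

Step 1 — Angular frequency: ω = 2π·f = 2π·100 = 628.3 rad/s.
Step 2 — Component impedances:
  R: Z = R = 122 Ω
  C: Z = 1/(jωC) = -j/(ω·C) = 0 - j1.068e+04 Ω
Step 3 — Series combination: Z_total = R + C = 122 - j1.068e+04 Ω = 1.068e+04∠-89.3° Ω.
Step 4 — Source phasor: V = 140∠-122.6° V = -75.43 - j117.9 V.
Step 5 — Current: I = V / Z = 0.01096 - j0.007187 A = 0.01311∠-33.3° A.
Step 6 — Complex power: S = V·I* = 0.02096 - j1.835 VA.
Step 7 — Real power: P = Re(S) = 0.02096 W.
Step 8 — Reactive power: Q = Im(S) = -1.835 VAR.
Step 9 — Apparent power: |S| = 1.835 VA.
Step 10 — Power factor: PF = P/|S| = 0.01142 (leading).

(a) P = 0.02096 W  (b) Q = -1.835 VAR  (c) S = 1.835 VA  (d) PF = 0.01142 (leading)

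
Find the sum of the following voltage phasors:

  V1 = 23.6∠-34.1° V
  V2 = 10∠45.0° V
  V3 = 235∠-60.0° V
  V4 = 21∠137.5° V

Step 1 — Convert each phasor to rectangular form:
  V1 = 23.6·(cos(-34.1°) + j·sin(-34.1°)) = 19.54 - j13.23 V
  V2 = 10·(cos(45.0°) + j·sin(45.0°)) = 7.071 + j7.071 V
  V3 = 235·(cos(-60.0°) + j·sin(-60.0°)) = 117.5 - j203.5 V
  V4 = 21·(cos(137.5°) + j·sin(137.5°)) = -15.48 + j14.19 V
Step 2 — Sum components: V_total = 128.6 - j195.5 V.
Step 3 — Convert to polar: |V_total| = 234 V, ∠V_total = -56.7°.

V_total = 234∠-56.7° V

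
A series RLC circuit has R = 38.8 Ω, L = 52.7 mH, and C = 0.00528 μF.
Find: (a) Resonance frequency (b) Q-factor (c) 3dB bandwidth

Step 1 — Resonance: ω₀ = 1/√(LC) = 1/√(0.0527·5.28e-09) = 5.995e+04 rad/s.
Step 2 — f₀ = ω₀/(2π) = 9541 Hz.
Step 3 — Series Q: Q = ω₀L/R = 5.995e+04·0.0527/38.8 = 81.42.
Step 4 — Bandwidth: Δω = ω₀/Q = 736.2 rad/s; BW = Δω/(2π) = 117.2 Hz.

(a) f₀ = 9541 Hz  (b) Q = 81.42  (c) BW = 117.2 Hz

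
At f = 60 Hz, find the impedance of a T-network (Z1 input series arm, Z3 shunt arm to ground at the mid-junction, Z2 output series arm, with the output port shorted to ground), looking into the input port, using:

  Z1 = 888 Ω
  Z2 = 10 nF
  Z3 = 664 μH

Step 1 — Angular frequency: ω = 2π·f = 2π·60 = 377 rad/s.
Step 2 — Component impedances:
  Z1: Z = R = 888 Ω
  Z2: Z = 1/(jωC) = -j/(ω·C) = 0 - j2.653e+05 Ω
  Z3: Z = jωL = j·377·0.000664 = 0 + j0.2503 Ω
Step 3 — With the output port shorted to ground, the output series arm Z2 runs from the junction to ground; the shunt arm Z3 also runs from the junction to ground. They appear in parallel: Z3 || Z2 = 0 + j0.2503 Ω.
Step 4 — Series with input arm Z1: Z_in = Z1 + (Z3 || Z2) = 888 + j0.2503 Ω = 888∠0.0° Ω.

Z = 888 + j0.2503 Ω = 888∠0.0° Ω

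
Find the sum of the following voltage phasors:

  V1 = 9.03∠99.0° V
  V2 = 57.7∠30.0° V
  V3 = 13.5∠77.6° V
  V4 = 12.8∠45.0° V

Step 1 — Convert each phasor to rectangular form:
  V1 = 9.03·(cos(99.0°) + j·sin(99.0°)) = -1.413 + j8.919 V
  V2 = 57.7·(cos(30.0°) + j·sin(30.0°)) = 49.97 + j28.85 V
  V3 = 13.5·(cos(77.6°) + j·sin(77.6°)) = 2.899 + j13.19 V
  V4 = 12.8·(cos(45.0°) + j·sin(45.0°)) = 9.051 + j9.051 V
Step 2 — Sum components: V_total = 60.51 + j60 V.
Step 3 — Convert to polar: |V_total| = 85.22 V, ∠V_total = 44.8°.

V_total = 85.22∠44.8° V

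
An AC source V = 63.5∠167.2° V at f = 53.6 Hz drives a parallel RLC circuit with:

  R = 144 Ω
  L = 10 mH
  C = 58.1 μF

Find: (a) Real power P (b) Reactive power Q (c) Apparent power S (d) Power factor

Step 1 — Angular frequency: ω = 2π·f = 2π·53.6 = 336.8 rad/s.
Step 2 — Component impedances:
  R: Z = R = 144 Ω
  L: Z = jωL = j·336.8·0.01 = 0 + j3.368 Ω
  C: Z = 1/(jωC) = -j/(ω·C) = 0 - j51.11 Ω
Step 3 — Parallel combination: 1/Z_total = 1/R + 1/L + 1/C; Z_total = 0.09021 + j3.603 Ω = 3.604∠88.6° Ω.
Step 4 — Source phasor: V = 63.5∠167.2° V = -61.92 + j14.07 V.
Step 5 — Current: I = V / Z = 3.472 + j17.27 A = 17.62∠78.6° A.
Step 6 — Complex power: S = V·I* = 28 + j1118 VA.
Step 7 — Real power: P = Re(S) = 28 W.
Step 8 — Reactive power: Q = Im(S) = 1118 VAR.
Step 9 — Apparent power: |S| = 1119 VA.
Step 10 — Power factor: PF = P/|S| = 0.02503 (lagging).

(a) P = 28 W  (b) Q = 1118 VAR  (c) S = 1119 VA  (d) PF = 0.02503 (lagging)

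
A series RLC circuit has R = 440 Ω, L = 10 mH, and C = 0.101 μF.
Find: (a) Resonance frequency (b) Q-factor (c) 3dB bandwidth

Step 1 — Resonance: ω₀ = 1/√(LC) = 1/√(0.01·1.01e-07) = 3.147e+04 rad/s.
Step 2 — f₀ = ω₀/(2π) = 5008 Hz.
Step 3 — Series Q: Q = ω₀L/R = 3.147e+04·0.01/440 = 0.7151.
Step 4 — Bandwidth: Δω = ω₀/Q = 4.4e+04 rad/s; BW = Δω/(2π) = 7003 Hz.

(a) f₀ = 5008 Hz  (b) Q = 0.7151  (c) BW = 7003 Hz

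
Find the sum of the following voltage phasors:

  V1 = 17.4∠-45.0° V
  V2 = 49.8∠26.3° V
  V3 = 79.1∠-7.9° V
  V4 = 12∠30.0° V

Step 1 — Convert each phasor to rectangular form:
  V1 = 17.4·(cos(-45.0°) + j·sin(-45.0°)) = 12.3 - j12.3 V
  V2 = 49.8·(cos(26.3°) + j·sin(26.3°)) = 44.65 + j22.06 V
  V3 = 79.1·(cos(-7.9°) + j·sin(-7.9°)) = 78.35 - j10.87 V
  V4 = 12·(cos(30.0°) + j·sin(30.0°)) = 10.39 + j6 V
Step 2 — Sum components: V_total = 145.7 + j4.889 V.
Step 3 — Convert to polar: |V_total| = 145.8 V, ∠V_total = 1.9°.

V_total = 145.8∠1.9° V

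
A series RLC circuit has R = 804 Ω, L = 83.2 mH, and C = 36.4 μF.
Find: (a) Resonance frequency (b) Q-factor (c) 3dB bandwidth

Step 1 — Resonance condition Im(Z)=0 gives ω₀ = 1/√(LC).
Step 2 — ω₀ = 1/√(0.0832·3.64e-05) = 574.6 rad/s.
Step 3 — f₀ = ω₀/(2π) = 91.46 Hz.
Step 4 — Series Q: Q = ω₀L/R = 574.6·0.0832/804 = 0.05946.
Step 5 — 3dB bandwidth: Δω = ω₀/Q = 9663 rad/s; BW = Δω/(2π) = 1538 Hz.

(a) f₀ = 91.46 Hz  (b) Q = 0.05946  (c) BW = 1538 Hz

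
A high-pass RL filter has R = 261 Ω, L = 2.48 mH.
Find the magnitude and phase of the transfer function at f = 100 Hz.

Step 1 — Angular frequency: ω = 2π·100 = 628.3 rad/s.
Step 2 — Transfer function: H(jω) = jωL/(R + jωL).
Step 3 — Numerator jωL = j·1.558; denominator R + jωL = 261 + j1.558.
Step 4 — H = 3.564e-05 + j0.00597.
Step 5 — Magnitude: |H| = 0.00597 (-44.5 dB); phase: φ = 89.7°.

|H| = 0.00597 (-44.5 dB), φ = 89.7°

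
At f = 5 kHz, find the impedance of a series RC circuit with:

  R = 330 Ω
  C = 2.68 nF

Step 1 — Angular frequency: ω = 2π·f = 2π·5000 = 3.142e+04 rad/s.
Step 2 — Component impedances:
  R: Z = R = 330 Ω
  C: Z = 1/(jωC) = -j/(ω·C) = 0 - j1.188e+04 Ω
Step 3 — Series combination: Z_total = R + C = 330 - j1.188e+04 Ω = 1.188e+04∠-88.4° Ω.

Z = 330 - j1.188e+04 Ω = 1.188e+04∠-88.4° Ω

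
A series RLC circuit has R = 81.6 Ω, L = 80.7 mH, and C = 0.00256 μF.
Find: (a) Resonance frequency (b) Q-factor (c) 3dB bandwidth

Step 1 — Resonance condition Im(Z)=0 gives ω₀ = 1/√(LC).
Step 2 — ω₀ = 1/√(0.0807·2.56e-09) = 6.957e+04 rad/s.
Step 3 — f₀ = ω₀/(2π) = 1.107e+04 Hz.
Step 4 — Series Q: Q = ω₀L/R = 6.957e+04·0.0807/81.6 = 68.81.
Step 5 — 3dB bandwidth: Δω = ω₀/Q = 1011 rad/s; BW = Δω/(2π) = 160.9 Hz.

(a) f₀ = 1.107e+04 Hz  (b) Q = 68.81  (c) BW = 160.9 Hz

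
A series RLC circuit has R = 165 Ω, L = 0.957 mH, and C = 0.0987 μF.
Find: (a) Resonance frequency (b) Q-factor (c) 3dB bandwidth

Step 1 — Resonance: ω₀ = 1/√(LC) = 1/√(0.000957·9.87e-08) = 1.029e+05 rad/s.
Step 2 — f₀ = ω₀/(2π) = 1.638e+04 Hz.
Step 3 — Series Q: Q = ω₀L/R = 1.029e+05·0.000957/165 = 0.5968.
Step 4 — Bandwidth: Δω = ω₀/Q = 1.724e+05 rad/s; BW = Δω/(2π) = 2.744e+04 Hz.

(a) f₀ = 1.638e+04 Hz  (b) Q = 0.5968  (c) BW = 2.744e+04 Hz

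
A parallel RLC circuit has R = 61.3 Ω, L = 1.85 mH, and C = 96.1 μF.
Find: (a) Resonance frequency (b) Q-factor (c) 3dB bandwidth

Step 1 — Resonance: ω₀ = 1/√(LC) = 1/√(0.00185·9.61e-05) = 2372 rad/s.
Step 2 — f₀ = ω₀/(2π) = 377.5 Hz.
Step 3 — Parallel Q: Q = R/(ω₀L) = 61.3/(2372·0.00185) = 13.97.
Step 4 — Bandwidth: Δω = ω₀/Q = 169.8 rad/s; BW = Δω/(2π) = 27.02 Hz.

(a) f₀ = 377.5 Hz  (b) Q = 13.97  (c) BW = 27.02 Hz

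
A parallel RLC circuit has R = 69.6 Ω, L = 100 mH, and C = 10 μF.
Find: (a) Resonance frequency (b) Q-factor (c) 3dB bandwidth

Step 1 — Resonance: ω₀ = 1/√(LC) = 1/√(0.1·1e-05) = 1000 rad/s.
Step 2 — f₀ = ω₀/(2π) = 159.2 Hz.
Step 3 — Parallel Q: Q = R/(ω₀L) = 69.6/(1000·0.1) = 0.696.
Step 4 — Bandwidth: Δω = ω₀/Q = 1437 rad/s; BW = Δω/(2π) = 228.7 Hz.

(a) f₀ = 159.2 Hz  (b) Q = 0.696  (c) BW = 228.7 Hz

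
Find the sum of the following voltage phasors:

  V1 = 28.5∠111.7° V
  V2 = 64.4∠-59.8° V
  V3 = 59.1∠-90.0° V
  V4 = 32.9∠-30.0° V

Step 1 — Convert each phasor to rectangular form:
  V1 = 28.5·(cos(111.7°) + j·sin(111.7°)) = -10.54 + j26.48 V
  V2 = 64.4·(cos(-59.8°) + j·sin(-59.8°)) = 32.39 - j55.66 V
  V3 = 59.1·(cos(-90.0°) + j·sin(-90.0°)) = 0 - j59.1 V
  V4 = 32.9·(cos(-30.0°) + j·sin(-30.0°)) = 28.49 - j16.45 V
Step 2 — Sum components: V_total = 50.35 - j104.7 V.
Step 3 — Convert to polar: |V_total| = 116.2 V, ∠V_total = -64.3°.

V_total = 116.2∠-64.3° V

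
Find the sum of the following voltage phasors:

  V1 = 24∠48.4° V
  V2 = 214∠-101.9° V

Step 1 — Convert each phasor to rectangular form:
  V1 = 24·(cos(48.4°) + j·sin(48.4°)) = 15.93 + j17.95 V
  V2 = 214·(cos(-101.9°) + j·sin(-101.9°)) = -44.13 - j209.4 V
Step 2 — Sum components: V_total = -28.19 - j191.5 V.
Step 3 — Convert to polar: |V_total| = 193.5 V, ∠V_total = -98.4°.

V_total = 193.5∠-98.4° V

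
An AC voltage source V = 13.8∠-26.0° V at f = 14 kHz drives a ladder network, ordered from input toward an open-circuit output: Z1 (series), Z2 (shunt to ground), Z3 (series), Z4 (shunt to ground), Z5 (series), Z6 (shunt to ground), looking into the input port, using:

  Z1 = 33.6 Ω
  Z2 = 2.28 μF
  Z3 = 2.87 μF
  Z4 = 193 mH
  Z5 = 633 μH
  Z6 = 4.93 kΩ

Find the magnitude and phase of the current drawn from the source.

Step 1 — Angular frequency: ω = 2π·f = 2π·1.4e+04 = 8.796e+04 rad/s.
Step 2 — Component impedances:
  Z1: Z = R = 33.6 Ω
  Z2: Z = 1/(jωC) = -j/(ω·C) = 0 - j4.986 Ω
  Z3: Z = 1/(jωC) = -j/(ω·C) = 0 - j3.961 Ω
  Z4: Z = jωL = j·8.796e+04·0.193 = 0 + j1.698e+04 Ω
  Z5: Z = jωL = j·8.796e+04·0.000633 = 0 + j55.68 Ω
  Z6: Z = R = 4930 Ω
Step 3 — Ladder network (open output): work backward from the far end, alternating series and parallel combinations. Z_in = 33.61 - j4.988 Ω = 33.97∠-8.4° Ω.
Step 4 — Source phasor: V = 13.8∠-26.0° V = 12.4 - j6.05 V.
Step 5 — Ohm's law: I = V / Z_total = (12.4 - j6.05) / (33.61 - j4.988) = 0.3873 - j0.1225 A.
Step 6 — Convert to polar: |I| = 0.4062 A, ∠I = -17.6°.

I = 0.4062∠-17.6° A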